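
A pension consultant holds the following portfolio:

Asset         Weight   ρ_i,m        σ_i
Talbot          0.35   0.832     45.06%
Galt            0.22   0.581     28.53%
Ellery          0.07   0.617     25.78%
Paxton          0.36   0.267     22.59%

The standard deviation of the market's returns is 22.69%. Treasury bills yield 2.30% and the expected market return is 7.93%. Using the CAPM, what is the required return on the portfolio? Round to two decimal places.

7.28%

β_Talbot = 0.832 × 45.06% / 22.69% = 1.6523
β_Galt = 0.581 × 28.53% / 22.69% = 0.7305
β_Ellery = 0.617 × 25.78% / 22.69% = 0.7010
β_Paxton = 0.267 × 22.59% / 22.69% = 0.2658
β_P = Σ w_i β_i = 0.35×1.6523 + 0.22×0.7305 + 0.07×0.7010 + 0.36×0.2658 = 0.8838
MRP = 7.93% − 2.30% = 5.63%
E(R_P) = R_f + β_P × MRP = 2.30% + 0.8838 × 5.63% = 7.28%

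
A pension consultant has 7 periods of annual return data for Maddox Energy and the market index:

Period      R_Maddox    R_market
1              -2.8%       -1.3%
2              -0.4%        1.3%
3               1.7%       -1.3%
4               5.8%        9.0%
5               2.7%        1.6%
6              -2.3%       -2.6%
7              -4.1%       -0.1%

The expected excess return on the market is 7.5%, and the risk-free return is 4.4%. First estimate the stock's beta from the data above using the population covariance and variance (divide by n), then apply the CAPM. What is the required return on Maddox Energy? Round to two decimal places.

Mean R_i = (-2.8 − 0.4 + 1.7 + 5.8 + 2.7 − 2.3 − 4.1) / 7 = 0.0857%
Mean R_m = (-1.3 + 1.3 − 1.3 + 9.0 + 1.6 − 2.6 − 0.1) / 7 = 0.9429%
Σ(R_i − R̄_i)(R_m − R̄_m) = 63.2543  ⇒  Cov = 63.2543 / 7 = 9.0363
Σ(R_m − R̄_m)² = 89.1771  ⇒  Var(R_m) = 89.1771 / 7 = 12.7396
β = Cov / Var(R_m) = 9.0363 / 12.7396 = 0.7093
E(R) = R_f + β × MRP = 4.4% + 0.7093 × 7.5% = 9.72%

9.72%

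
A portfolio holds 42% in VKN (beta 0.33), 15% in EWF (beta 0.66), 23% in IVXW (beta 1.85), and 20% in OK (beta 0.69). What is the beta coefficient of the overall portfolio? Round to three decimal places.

β_P = Σ w_i β_i = 0.42×0.33 + 0.15×0.66 + 0.23×1.85 + 0.20×0.69 = 0.8011

0.801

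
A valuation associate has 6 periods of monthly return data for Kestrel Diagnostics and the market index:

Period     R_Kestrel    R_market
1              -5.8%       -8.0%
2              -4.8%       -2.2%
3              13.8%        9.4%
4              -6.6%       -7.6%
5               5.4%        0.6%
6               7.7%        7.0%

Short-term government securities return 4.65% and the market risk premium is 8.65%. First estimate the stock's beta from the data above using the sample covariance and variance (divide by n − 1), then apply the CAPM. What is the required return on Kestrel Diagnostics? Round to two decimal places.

Mean R_i = (-5.8 − 4.8 + 13.8 − 6.6 + 5.4 + 7.7) / 6 = 1.6167%
Mean R_m = (-8.0 − 2.2 + 9.4 − 7.6 + 0.6 + 7.0) / 6 = -0.1333%
Σ(R_i − R̄_i)(R_m − R̄_m) = 295.2733  ⇒  Cov = 295.2733 / 5 = 59.0547
Σ(R_m − R̄_m)² = 264.2133  ⇒  Var(R_m) = 264.2133 / 5 = 52.8427
β = Cov / Var(R_m) = 59.0547 / 52.8427 = 1.1176
E(R) = R_f + β × MRP = 4.65% + 1.1176 × 8.65% = 14.32%

14.32%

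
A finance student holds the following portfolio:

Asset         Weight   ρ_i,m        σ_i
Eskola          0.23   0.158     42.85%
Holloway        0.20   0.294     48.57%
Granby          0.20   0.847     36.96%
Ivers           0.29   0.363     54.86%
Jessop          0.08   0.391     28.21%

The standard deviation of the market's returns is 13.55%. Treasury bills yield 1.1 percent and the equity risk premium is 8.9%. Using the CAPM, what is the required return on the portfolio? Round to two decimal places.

β_Eskola = 0.158 × 42.85% / 13.55% = 0.4997
β_Holloway = 0.294 × 48.57% / 13.55% = 1.0538
β_Granby = 0.847 × 36.96% / 13.55% = 2.3103
β_Ivers = 0.363 × 54.86% / 13.55% = 1.4697
β_Jessop = 0.391 × 28.21% / 13.55% = 0.8140
β_P = Σ w_i β_i = 0.23×0.4997 + 0.20×1.0538 + 0.20×2.3103 + 0.29×1.4697 + 0.08×0.8140 = 1.2791
E(R_P) = R_f + β_P × MRP = 1.1% + 1.2791 × 8.9% = 12.48%

12.48%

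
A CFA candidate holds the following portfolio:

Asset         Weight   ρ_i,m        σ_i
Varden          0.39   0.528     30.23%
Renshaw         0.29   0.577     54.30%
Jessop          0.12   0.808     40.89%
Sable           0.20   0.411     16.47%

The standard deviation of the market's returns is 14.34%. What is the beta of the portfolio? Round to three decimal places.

1.439

β_Varden = 0.528 × 30.23% / 14.34% = 1.1131
β_Renshaw = 0.577 × 54.30% / 14.34% = 2.1849
β_Jessop = 0.808 × 40.89% / 14.34% = 2.3040
β_Sable = 0.411 × 16.47% / 14.34% = 0.4720
β_P = Σ w_i β_i = 0.39×1.1131 + 0.29×2.1849 + 0.12×2.3040 + 0.20×0.4720 = 1.4386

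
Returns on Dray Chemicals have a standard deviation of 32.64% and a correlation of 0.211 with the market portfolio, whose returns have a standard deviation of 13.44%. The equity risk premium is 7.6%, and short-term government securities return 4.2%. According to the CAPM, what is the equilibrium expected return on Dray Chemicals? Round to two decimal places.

8.09%

β = ρ × σ_i / σ_m = 0.211 × 32.64% / 13.44% = 0.5124
E(R) = 4.2% + 0.5124 × 7.6% = 8.09%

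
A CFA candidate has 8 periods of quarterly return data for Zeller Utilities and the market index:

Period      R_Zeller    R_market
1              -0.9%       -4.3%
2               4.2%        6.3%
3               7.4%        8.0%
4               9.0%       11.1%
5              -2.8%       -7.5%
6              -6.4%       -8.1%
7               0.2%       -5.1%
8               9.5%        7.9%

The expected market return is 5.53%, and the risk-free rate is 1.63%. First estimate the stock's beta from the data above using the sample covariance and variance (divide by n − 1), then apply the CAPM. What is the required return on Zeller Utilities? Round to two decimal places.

4.38%

Mean R_i = (-0.9 + 4.2 + 7.4 + 9.0 − 2.8 − 6.4 + 0.2 + 9.5) / 8 = 2.5250%
Mean R_m = (-4.3 + 6.3 + 8.0 + 11.1 − 7.5 − 8.1 − 5.1 + 7.9) / 8 = 1.0375%
Σ(R_i − R̄_i)(R_m − R̄_m) = 315.3425  ⇒  Cov = 315.3425 / 7 = 45.0489
Σ(R_m − R̄_m)² = 447.0588  ⇒  Var(R_m) = 447.0588 / 7 = 63.8655
β = Cov / Var(R_m) = 45.0489 / 63.8655 = 0.7054
MRP = 5.53% − 1.63% = 3.90%
E(R) = R_f + β × MRP = 1.63% + 0.7054 × 3.90% = 4.38%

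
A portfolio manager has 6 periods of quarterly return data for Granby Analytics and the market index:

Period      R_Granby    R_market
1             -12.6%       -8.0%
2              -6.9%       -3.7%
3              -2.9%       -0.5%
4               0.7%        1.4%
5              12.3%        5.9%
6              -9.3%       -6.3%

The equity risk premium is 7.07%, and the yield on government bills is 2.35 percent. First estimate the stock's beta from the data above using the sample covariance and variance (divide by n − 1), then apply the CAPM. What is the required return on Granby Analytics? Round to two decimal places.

14.27%

Mean R_i = (-12.6 − 6.9 − 2.9 + 0.7 + 12.3 − 9.3) / 6 = -3.1167%
Mean R_m = (-8.0 − 3.7 − 0.5 + 1.4 + 5.9 − 6.3) / 6 = -1.8667%
Σ(R_i − R̄_i)(R_m − R̄_m) = 225.0133  ⇒  Cov = 225.0133 / 5 = 45.0027
Σ(R_m − R̄_m)² = 133.4933  ⇒  Var(R_m) = 133.4933 / 5 = 26.6987
β = Cov / Var(R_m) = 45.0027 / 26.6987 = 1.6856
E(R) = R_f + β × MRP = 2.35% + 1.6856 × 7.07% = 14.27%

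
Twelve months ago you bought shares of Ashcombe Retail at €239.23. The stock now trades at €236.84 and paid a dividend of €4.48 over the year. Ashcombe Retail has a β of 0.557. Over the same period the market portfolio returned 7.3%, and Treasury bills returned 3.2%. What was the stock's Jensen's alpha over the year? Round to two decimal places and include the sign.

Realised HPR = (P1 + D1 − P0) / P0 = (236.84 + 4.48 − 239.23) / 239.23 = 2.09 / 239.23 = 0.8736%
MRP = 7.3% − 3.2% = 4.10%
CAPM required = R_f + β·MRP = 3.2% + 0.557 × 4.1% = 5.4837%
α = realised − required = 0.8736% − 5.4837% = -4.61%

-4.61%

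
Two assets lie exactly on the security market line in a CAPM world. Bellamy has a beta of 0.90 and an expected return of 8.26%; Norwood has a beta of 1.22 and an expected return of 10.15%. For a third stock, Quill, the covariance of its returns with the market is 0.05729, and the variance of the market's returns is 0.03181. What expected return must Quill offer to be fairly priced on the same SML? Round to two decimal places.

MRP = (10.15% − 8.26%) / (1.22 − 0.90) = 5.9063%
R_f = 8.26% − 0.90 × 5.9063% = 2.9443%
β_Quill = Cov / Var(R_m) = 0.05729 / 0.03181 = 1.8010
E(R_Quill) = R_f + β × MRP = 2.9443% + 1.8010 × 5.9063% = 13.58%

13.58%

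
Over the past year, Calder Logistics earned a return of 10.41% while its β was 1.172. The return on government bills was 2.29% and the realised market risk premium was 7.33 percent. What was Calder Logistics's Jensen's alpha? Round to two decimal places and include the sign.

CAPM benchmark = R_f + β(R_m − R_f) = 2.29% + 1.172 × 7.33% = 10.88076%
α = actual − benchmark = 10.41% − 10.88076% = -0.47%

-0.47%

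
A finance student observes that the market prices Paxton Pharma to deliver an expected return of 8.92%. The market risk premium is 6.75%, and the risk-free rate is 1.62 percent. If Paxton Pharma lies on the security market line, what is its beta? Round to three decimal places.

1.081

β = (E(R) − R_f) / MRP = (8.92% − 1.62%) / 6.75% = 7.30% / 6.75% = 1.081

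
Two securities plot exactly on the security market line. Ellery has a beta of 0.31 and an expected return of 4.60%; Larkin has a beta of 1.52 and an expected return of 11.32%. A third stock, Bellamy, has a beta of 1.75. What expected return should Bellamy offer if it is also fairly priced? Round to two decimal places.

12.60%

MRP (SML slope) = (11.32% − 4.60%) / (1.52 − 0.31) = 6.72% / 1.21 = 5.5537%
R_f (intercept) = 4.60% − 0.31 × 5.5537% = 2.8784%
E(R_Bellamy) = R_f + β × MRP = 2.8784% + 1.75 × 5.5537% = 12.60%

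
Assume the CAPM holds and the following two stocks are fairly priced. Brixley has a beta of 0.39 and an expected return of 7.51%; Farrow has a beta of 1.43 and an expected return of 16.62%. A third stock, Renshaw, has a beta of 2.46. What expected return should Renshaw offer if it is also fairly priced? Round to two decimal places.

MRP (SML slope) = (16.62% − 7.51%) / (1.43 − 0.39) = 9.11% / 1.04 = 8.7596%
R_f (intercept) = 7.51% − 0.39 × 8.7596% = 4.0938%
E(R_Renshaw) = R_f + β × MRP = 4.0938% + 2.46 × 8.7596% = 25.64%

25.64%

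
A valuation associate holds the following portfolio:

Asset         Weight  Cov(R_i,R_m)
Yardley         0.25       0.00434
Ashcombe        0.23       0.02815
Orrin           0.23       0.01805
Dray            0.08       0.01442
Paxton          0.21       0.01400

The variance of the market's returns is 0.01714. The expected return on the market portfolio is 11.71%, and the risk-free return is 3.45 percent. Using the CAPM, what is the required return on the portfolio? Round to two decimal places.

11.07%

β_Yardley = 0.00434 / 0.01714 = 0.2532
β_Ashcombe = 0.02815 / 0.01714 = 1.6424
β_Orrin = 0.01805 / 0.01714 = 1.0531
β_Dray = 0.01442 / 0.01714 = 0.8413
β_Paxton = 0.01400 / 0.01714 = 0.8168
β_P = Σ w_i β_i = 0.25×0.2532 + 0.23×1.6424 + 0.23×1.0531 + 0.08×0.8413 + 0.21×0.8168 = 0.9221
MRP = 11.71% − 3.45% = 8.26%
E(R_P) = R_f + β_P × MRP = 3.45% + 0.9221 × 8.26% = 11.07%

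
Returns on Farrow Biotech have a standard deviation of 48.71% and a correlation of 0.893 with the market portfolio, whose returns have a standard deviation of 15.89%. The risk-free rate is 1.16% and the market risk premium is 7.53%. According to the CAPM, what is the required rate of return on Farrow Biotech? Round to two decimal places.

21.77%

β = ρ × σ_i / σ_m = 0.893 × 48.71% / 15.89% = 2.7374
E(R) = 1.16% + 2.7374 × 7.53% = 21.77%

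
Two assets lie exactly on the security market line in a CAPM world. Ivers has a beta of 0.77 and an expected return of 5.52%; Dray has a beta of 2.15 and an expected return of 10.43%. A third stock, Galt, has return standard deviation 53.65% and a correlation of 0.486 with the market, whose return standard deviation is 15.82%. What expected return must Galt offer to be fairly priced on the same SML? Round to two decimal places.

8.64%

MRP = (10.43% − 5.52%) / (2.15 − 0.77) = 3.5580%
R_f = 5.52% − 0.77 × 3.5580% = 2.7803%
β_Galt = ρ·σ_i/σ_m = 0.486 × 53.65 / 15.82 = 1.6482
E(R_Galt) = R_f + β × MRP = 2.7803% + 1.6482 × 3.5580% = 8.64%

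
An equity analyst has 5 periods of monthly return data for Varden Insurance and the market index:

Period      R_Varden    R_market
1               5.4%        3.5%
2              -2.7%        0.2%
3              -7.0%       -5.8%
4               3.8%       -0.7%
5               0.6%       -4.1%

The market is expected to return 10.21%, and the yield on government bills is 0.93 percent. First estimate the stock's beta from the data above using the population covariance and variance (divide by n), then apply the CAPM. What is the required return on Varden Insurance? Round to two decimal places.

Mean R_i = (5.4 − 2.7 − 7.0 + 3.8 + 0.6) / 5 = 0.0200%
Mean R_m = (3.5 + 0.2 − 5.8 − 0.7 − 4.1) / 5 = -1.3800%
Σ(R_i − R̄_i)(R_m − R̄_m) = 53.9780  ⇒  Cov = 53.9780 / 5 = 10.7956
Σ(R_m − R̄_m)² = 53.7080  ⇒  Var(R_m) = 53.7080 / 5 = 10.7416
β = Cov / Var(R_m) = 10.7956 / 10.7416 = 1.0050
MRP = 10.21% − 0.93% = 9.28%
E(R) = R_f + β × MRP = 0.93% + 1.0050 × 9.28% = 10.26%

10.26%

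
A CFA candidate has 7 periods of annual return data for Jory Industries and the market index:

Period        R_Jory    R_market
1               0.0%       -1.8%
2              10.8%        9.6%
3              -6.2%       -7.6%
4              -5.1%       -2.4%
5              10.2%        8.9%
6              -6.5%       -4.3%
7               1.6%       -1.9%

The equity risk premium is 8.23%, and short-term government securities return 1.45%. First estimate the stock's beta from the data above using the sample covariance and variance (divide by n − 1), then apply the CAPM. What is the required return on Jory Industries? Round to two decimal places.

Mean R_i = (0.0 + 10.8 − 6.2 − 5.1 + 10.2 − 6.5 + 1.6) / 7 = 0.6857%
Mean R_m = (-1.8 + 9.6 − 7.6 − 2.4 + 8.9 − 4.3 − 1.9) / 7 = 0.0714%
Σ(R_i − R̄_i)(R_m − R̄_m) = 278.3871  ⇒  Cov = 278.3871 / 6 = 46.3979
Σ(R_m − R̄_m)² = 260.1943  ⇒  Var(R_m) = 260.1943 / 6 = 43.3657
β = Cov / Var(R_m) = 46.3979 / 43.3657 = 1.0699
E(R) = R_f + β × MRP = 1.45% + 1.0699 × 8.23% = 10.26%

10.26%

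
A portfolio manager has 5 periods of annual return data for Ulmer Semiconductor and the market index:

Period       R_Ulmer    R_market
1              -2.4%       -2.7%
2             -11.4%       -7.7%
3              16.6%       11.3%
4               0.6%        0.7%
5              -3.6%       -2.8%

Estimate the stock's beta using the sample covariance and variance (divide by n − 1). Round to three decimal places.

1.445

Mean R_i = (-2.4 − 11.4 + 16.6 + 0.6 − 3.6) / 5 = -0.0400%
Mean R_m = (-2.7 − 7.7 + 11.3 + 0.7 − 2.8) / 5 = -0.2400%
Σ(R_i − R̄_i)(R_m − R̄_m) = 292.2920  ⇒  Cov = 292.2920 / 4 = 73.0730
Σ(R_m − R̄_m)² = 202.3120  ⇒  Var(R_m) = 202.3120 / 4 = 50.5780
β = Cov / Var(R_m) = 73.0730 / 50.5780 = 1.4448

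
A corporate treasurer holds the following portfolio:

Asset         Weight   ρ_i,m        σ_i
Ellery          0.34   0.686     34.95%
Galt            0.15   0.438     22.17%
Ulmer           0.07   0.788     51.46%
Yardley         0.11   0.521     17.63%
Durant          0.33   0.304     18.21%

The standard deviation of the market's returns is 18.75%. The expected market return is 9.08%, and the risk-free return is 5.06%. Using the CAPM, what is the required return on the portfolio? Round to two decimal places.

8.34%

β_Ellery = 0.686 × 34.95% / 18.75% = 1.2787
β_Galt = 0.438 × 22.17% / 18.75% = 0.5179
β_Ulmer = 0.788 × 51.46% / 18.75% = 2.1627
β_Yardley = 0.521 × 17.63% / 18.75% = 0.4899
β_Durant = 0.304 × 18.21% / 18.75% = 0.2952
β_P = Σ w_i β_i = 0.34×1.2787 + 0.15×0.5179 + 0.07×2.1627 + 0.11×0.4899 + 0.33×0.2952 = 0.8151
MRP = 9.08% − 5.06% = 4.02%
E(R_P) = R_f + β_P × MRP = 5.06% + 0.8151 × 4.02% = 8.34%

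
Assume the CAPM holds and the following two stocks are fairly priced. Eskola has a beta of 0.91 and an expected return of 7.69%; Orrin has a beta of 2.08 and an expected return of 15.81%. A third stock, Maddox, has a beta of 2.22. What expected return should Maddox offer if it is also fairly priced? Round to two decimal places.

MRP (SML slope) = (15.81% − 7.69%) / (2.08 − 0.91) = 8.12% / 1.17 = 6.9402%
R_f (intercept) = 7.69% − 0.91 × 6.9402% = 1.3744%
E(R_Maddox) = R_f + β × MRP = 1.3744% + 2.22 × 6.9402% = 16.78%

16.78%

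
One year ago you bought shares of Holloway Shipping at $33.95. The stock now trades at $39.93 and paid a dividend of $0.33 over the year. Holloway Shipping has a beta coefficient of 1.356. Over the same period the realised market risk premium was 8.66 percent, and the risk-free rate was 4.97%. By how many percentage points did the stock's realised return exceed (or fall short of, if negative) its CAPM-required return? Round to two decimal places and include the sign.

+1.87%

Realised HPR = (P1 + D1 − P0) / P0 = (39.93 + 0.33 − 33.95) / 33.95 = 6.31 / 33.95 = 18.5862%
CAPM required = R_f + β·MRP = 4.97% + 1.356 × 8.66% = 16.71296%
α = realised − required = 18.5862% − 16.71296% = +1.87%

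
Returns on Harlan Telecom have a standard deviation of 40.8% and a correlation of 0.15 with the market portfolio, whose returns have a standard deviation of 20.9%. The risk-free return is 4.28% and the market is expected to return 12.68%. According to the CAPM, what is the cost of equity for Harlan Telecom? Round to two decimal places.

6.74%

β = ρ × σ_i / σ_m = 0.15 × 40.8% / 20.9% = 0.2928
MRP = 12.68% − 4.28% = 8.40%
E(R) = 4.28% + 0.2928 × 8.40% = 6.74%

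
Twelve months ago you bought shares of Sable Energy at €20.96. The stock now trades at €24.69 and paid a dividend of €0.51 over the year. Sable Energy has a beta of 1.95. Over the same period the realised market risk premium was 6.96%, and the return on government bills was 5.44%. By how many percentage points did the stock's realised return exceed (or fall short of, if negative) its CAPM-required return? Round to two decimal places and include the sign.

+1.22%

Realised HPR = (P1 + D1 − P0) / P0 = (24.69 + 0.51 − 20.96) / 20.96 = 4.24 / 20.96 = 20.2290%
CAPM required = R_f + β·MRP = 5.44% + 1.95 × 6.96% = 19.0120%
α = realised − required = 20.2290% − 19.0120% = +1.22%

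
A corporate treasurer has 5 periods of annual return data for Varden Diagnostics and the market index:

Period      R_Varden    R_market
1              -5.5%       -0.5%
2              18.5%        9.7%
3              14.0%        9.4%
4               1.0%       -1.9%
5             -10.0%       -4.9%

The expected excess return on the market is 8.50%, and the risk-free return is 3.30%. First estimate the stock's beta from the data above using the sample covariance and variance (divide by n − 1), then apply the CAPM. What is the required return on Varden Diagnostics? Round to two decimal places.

Mean R_i = (-5.5 + 18.5 + 14.0 + 1.0 − 10.0) / 5 = 3.6000%
Mean R_m = (-0.5 + 9.7 + 9.4 − 1.9 − 4.9) / 5 = 2.3600%
Σ(R_i − R̄_i)(R_m − R̄_m) = 318.4200  ⇒  Cov = 318.4200 / 4 = 79.6050
Σ(R_m − R̄_m)² = 182.4720  ⇒  Var(R_m) = 182.4720 / 4 = 45.6180
β = Cov / Var(R_m) = 79.6050 / 45.6180 = 1.7450
E(R) = R_f + β × MRP = 3.30% + 1.7450 × 8.50% = 18.13%

18.13%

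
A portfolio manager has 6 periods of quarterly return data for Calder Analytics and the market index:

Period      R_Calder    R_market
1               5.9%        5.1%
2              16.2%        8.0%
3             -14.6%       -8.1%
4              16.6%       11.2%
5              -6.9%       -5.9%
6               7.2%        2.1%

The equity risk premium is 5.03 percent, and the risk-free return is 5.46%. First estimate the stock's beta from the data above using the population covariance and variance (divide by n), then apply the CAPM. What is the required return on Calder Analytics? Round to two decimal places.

Mean R_i = (5.9 + 16.2 − 14.6 + 16.6 − 6.9 + 7.2) / 6 = 4.0667%
Mean R_m = (5.1 + 8.0 − 8.1 + 11.2 − 5.9 + 2.1) / 6 = 2.0667%
Σ(R_i − R̄_i)(R_m − R̄_m) = 469.2733  ⇒  Cov = 469.2733 / 6 = 78.2122
Σ(R_m − R̄_m)² = 294.6533  ⇒  Var(R_m) = 294.6533 / 6 = 49.1089
β = Cov / Var(R_m) = 78.2122 / 49.1089 = 1.5926
E(R) = R_f + β × MRP = 5.46% + 1.5926 × 5.03% = 13.47%

13.47%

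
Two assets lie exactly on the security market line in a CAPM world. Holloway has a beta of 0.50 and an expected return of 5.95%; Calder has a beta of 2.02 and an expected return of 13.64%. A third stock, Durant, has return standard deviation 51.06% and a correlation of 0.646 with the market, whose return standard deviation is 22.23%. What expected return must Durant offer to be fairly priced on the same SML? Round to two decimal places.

10.93%

MRP = (13.64% − 5.95%) / (2.02 − 0.50) = 5.0592%
R_f = 5.95% − 0.50 × 5.0592% = 3.4204%
β_Durant = ρ·σ_i/σ_m = 0.646 × 51.06 / 22.23 = 1.4838
E(R_Durant) = R_f + β × MRP = 3.4204% + 1.4838 × 5.0592% = 10.93%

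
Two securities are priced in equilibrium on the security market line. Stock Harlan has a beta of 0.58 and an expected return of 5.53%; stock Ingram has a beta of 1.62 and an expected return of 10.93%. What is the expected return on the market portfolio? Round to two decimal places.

Both satisfy E(R) = R_f + β·MRP, so the slope of the SML is
MRP = (10.93% − 5.53%) / (1.62 − 0.58) = 5.40% / 1.04 = 5.1923%
R_f = E(R_Harlan) − β_Harlan·MRP = 5.53% − 0.58 × 5.1923% = 2.5185%
E(R_m) = R_f + MRP = 2.5185% + 5.1923% = 7.71%

7.71%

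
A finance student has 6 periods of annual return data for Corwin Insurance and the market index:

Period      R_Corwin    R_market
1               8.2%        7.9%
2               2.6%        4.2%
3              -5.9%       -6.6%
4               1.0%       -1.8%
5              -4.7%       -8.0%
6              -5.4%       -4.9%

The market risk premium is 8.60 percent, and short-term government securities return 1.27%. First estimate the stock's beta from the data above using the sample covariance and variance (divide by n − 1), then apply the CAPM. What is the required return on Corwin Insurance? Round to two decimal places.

Mean R_i = (8.2 + 2.6 − 5.9 + 1.0 − 4.7 − 5.4) / 6 = -0.7000%
Mean R_m = (7.9 + 4.2 − 6.6 − 1.8 − 8.0 − 4.9) / 6 = -1.5333%
Σ(R_i − R̄_i)(R_m − R̄_m) = 170.4600  ⇒  Cov = 170.4600 / 5 = 34.0920
Σ(R_m − R̄_m)² = 200.7533  ⇒  Var(R_m) = 200.7533 / 5 = 40.1507
β = Cov / Var(R_m) = 34.0920 / 40.1507 = 0.8491
E(R) = R_f + β × MRP = 1.27% + 0.8491 × 8.60% = 8.57%

8.57%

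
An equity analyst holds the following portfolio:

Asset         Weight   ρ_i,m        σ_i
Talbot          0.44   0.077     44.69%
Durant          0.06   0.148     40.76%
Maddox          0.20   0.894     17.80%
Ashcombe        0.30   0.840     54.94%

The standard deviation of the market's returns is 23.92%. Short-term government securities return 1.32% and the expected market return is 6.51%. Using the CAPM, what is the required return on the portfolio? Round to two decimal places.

5.42%

β_Talbot = 0.077 × 44.69% / 23.92% = 0.1439
β_Durant = 0.148 × 40.76% / 23.92% = 0.2522
β_Maddox = 0.894 × 17.80% / 23.92% = 0.6653
β_Ashcombe = 0.840 × 54.94% / 23.92% = 1.9293
β_P = Σ w_i β_i = 0.44×0.1439 + 0.06×0.2522 + 0.20×0.6653 + 0.30×1.9293 = 0.7903
MRP = 6.51% − 1.32% = 5.19%
E(R_P) = R_f + β_P × MRP = 1.32% + 0.7903 × 5.19% = 5.42%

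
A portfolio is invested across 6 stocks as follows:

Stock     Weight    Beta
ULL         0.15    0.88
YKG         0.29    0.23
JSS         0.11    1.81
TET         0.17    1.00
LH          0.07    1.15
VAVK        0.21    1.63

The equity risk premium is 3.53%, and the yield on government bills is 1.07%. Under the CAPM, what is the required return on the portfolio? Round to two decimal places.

β_P = Σ w_i β_i = 0.15×0.88 + 0.29×0.23 + 0.11×1.81 + 0.17×1.00 + 0.07×1.15 + 0.21×1.63 = 0.9906
E(R_P) = R_f + β_P × MRP = 1.07% + 0.9906 × 3.53% = 4.57%

4.57%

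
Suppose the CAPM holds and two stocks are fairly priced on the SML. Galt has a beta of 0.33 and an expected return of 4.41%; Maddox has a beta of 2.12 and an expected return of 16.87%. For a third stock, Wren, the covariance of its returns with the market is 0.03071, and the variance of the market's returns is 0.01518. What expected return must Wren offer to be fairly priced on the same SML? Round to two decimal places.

MRP = (16.87% − 4.41%) / (2.12 − 0.33) = 6.9609%
R_f = 4.41% − 0.33 × 6.9609% = 2.1129%
β_Wren = Cov / Var(R_m) = 0.03071 / 0.01518 = 2.0231
E(R_Wren) = R_f + β × MRP = 2.1129% + 2.0231 × 6.9609% = 16.20%

16.20%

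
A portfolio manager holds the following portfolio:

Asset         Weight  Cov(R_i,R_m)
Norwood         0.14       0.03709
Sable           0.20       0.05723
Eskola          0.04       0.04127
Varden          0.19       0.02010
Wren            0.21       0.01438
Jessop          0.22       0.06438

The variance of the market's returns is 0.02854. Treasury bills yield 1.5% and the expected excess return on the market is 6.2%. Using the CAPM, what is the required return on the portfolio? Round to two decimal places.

β_Norwood = 0.03709 / 0.02854 = 1.2996
β_Sable = 0.05723 / 0.02854 = 2.0053
β_Eskola = 0.04127 / 0.02854 = 1.4460
β_Varden = 0.02010 / 0.02854 = 0.7043
β_Wren = 0.01438 / 0.02854 = 0.5039
β_Jessop = 0.06438 / 0.02854 = 2.2558
β_P = Σ w_i β_i = 0.14×1.2996 + 0.20×2.0053 + 0.04×1.4460 + 0.19×0.7043 + 0.21×0.5039 + 0.22×2.2558 = 1.3768
E(R_P) = R_f + β_P × MRP = 1.5% + 1.3768 × 6.2% = 10.04%

10.04%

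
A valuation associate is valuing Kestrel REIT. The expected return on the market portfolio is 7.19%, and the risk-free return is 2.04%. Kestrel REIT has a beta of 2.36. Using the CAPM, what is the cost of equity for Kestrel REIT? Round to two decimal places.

Market risk premium = E(R_m) − R_f = 7.19% − 2.04% = 5.15%
E(R) = R_f + β × MRP = 2.04% + 2.36 × 5.15% = 14.19%

14.19%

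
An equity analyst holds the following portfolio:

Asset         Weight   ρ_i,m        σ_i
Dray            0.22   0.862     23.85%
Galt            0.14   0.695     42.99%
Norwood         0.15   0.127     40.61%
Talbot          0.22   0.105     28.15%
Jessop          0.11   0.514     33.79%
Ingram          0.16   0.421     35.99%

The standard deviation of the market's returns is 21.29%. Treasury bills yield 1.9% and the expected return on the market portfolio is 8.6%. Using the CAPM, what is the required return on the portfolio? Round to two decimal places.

6.45%

β_Dray = 0.862 × 23.85% / 21.29% = 0.9657
β_Galt = 0.695 × 42.99% / 21.29% = 1.4034
β_Norwood = 0.127 × 40.61% / 21.29% = 0.2422
β_Talbot = 0.105 × 28.15% / 21.29% = 0.1388
β_Jessop = 0.514 × 33.79% / 21.29% = 0.8158
β_Ingram = 0.421 × 35.99% / 21.29% = 0.7117
β_P = Σ w_i β_i = 0.22×0.9657 + 0.14×1.4034 + 0.15×0.2422 + 0.22×0.1388 + 0.11×0.8158 + 0.16×0.7117 = 0.6794
MRP = 8.6% − 1.9% = 6.70%
E(R_P) = R_f + β_P × MRP = 1.9% + 0.6794 × 6.7% = 6.45%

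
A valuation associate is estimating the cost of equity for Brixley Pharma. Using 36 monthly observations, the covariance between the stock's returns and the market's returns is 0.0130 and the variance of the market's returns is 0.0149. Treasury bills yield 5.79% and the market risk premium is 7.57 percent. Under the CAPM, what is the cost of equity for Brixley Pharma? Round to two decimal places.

β = Cov(R_i, R_m) / Var(R_m) = 0.0130 / 0.0149 = 0.8725
E(R) = R_f + β × MRP = 5.79% + 0.8725 × 7.57% = 12.39%

12.39%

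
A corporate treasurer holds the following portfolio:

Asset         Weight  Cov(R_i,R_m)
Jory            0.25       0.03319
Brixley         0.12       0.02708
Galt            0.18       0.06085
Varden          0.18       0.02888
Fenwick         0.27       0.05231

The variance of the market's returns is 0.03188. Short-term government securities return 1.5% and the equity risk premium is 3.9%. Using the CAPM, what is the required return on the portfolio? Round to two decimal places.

6.62%

β_Jory = 0.03319 / 0.03188 = 1.0411
β_Brixley = 0.02708 / 0.03188 = 0.8494
β_Galt = 0.06085 / 0.03188 = 1.9087
β_Varden = 0.02888 / 0.03188 = 0.9059
β_Fenwick = 0.05231 / 0.03188 = 1.6408
β_P = Σ w_i β_i = 0.25×1.0411 + 0.12×0.8494 + 0.18×1.9087 + 0.18×0.9059 + 0.27×1.6408 = 1.3118
E(R_P) = R_f + β_P × MRP = 1.5% + 1.3118 × 3.9% = 6.62%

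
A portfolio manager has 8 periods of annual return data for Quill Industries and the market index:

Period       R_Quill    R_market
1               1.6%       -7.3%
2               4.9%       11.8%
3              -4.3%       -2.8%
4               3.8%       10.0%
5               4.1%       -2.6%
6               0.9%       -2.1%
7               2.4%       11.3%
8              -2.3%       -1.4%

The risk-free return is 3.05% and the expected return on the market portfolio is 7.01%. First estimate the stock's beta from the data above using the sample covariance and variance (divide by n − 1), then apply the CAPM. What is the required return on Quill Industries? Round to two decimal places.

3.93%

Mean R_i = (1.6 + 4.9 − 4.3 + 3.8 + 4.1 + 0.9 + 2.4 − 2.3) / 8 = 1.3875%
Mean R_m = (-7.3 + 11.8 − 2.8 + 10.0 − 2.6 − 2.1 + 11.3 − 1.4) / 8 = 2.1125%
Σ(R_i − R̄_i)(R_m − R̄_m) = 90.5213  ⇒  Cov = 90.5213 / 7 = 12.9316
Σ(R_m − R̄_m)² = 405.4888  ⇒  Var(R_m) = 405.4888 / 7 = 57.9270
β = Cov / Var(R_m) = 12.9316 / 57.9270 = 0.2232
MRP = 7.01% − 3.05% = 3.96%
E(R) = R_f + β × MRP = 3.05% + 0.2232 × 3.96% = 3.93%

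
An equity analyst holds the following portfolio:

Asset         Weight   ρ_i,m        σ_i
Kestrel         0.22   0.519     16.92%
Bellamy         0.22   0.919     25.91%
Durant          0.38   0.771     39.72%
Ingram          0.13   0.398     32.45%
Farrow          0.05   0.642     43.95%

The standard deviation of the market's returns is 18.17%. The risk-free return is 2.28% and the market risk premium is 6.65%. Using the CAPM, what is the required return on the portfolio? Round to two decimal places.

β_Kestrel = 0.519 × 16.92% / 18.17% = 0.4833
β_Bellamy = 0.919 × 25.91% / 18.17% = 1.3105
β_Durant = 0.771 × 39.72% / 18.17% = 1.6854
β_Ingram = 0.398 × 32.45% / 18.17% = 0.7108
β_Farrow = 0.642 × 43.95% / 18.17% = 1.5529
β_P = Σ w_i β_i = 0.22×0.4833 + 0.22×1.3105 + 0.38×1.6854 + 0.13×0.7108 + 0.05×1.5529 = 1.2051
E(R_P) = R_f + β_P × MRP = 2.28% + 1.2051 × 6.65% = 10.29%

10.29%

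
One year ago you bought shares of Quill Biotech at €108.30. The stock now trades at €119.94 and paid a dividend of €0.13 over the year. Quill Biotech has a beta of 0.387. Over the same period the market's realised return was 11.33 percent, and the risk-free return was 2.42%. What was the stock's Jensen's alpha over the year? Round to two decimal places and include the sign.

+5.00%

Realised HPR = (P1 + D1 − P0) / P0 = (119.94 + 0.13 − 108.30) / 108.30 = 11.77 / 108.30 = 10.8680%
MRP = 11.33% − 2.42% = 8.91%
CAPM required = R_f + β·MRP = 2.42% + 0.387 × 8.91% = 5.86817%
α = realised − required = 10.8680% − 5.86817% = +5.00%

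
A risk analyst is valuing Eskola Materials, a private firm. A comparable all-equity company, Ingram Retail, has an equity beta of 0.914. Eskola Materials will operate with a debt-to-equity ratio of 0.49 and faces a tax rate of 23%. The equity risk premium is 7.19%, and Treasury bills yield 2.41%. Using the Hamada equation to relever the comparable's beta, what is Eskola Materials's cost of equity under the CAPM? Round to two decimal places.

β_L = β_U × [1 + (1 − t)(D/E)] = 0.914 × [1 + (1 − 0.23) × 0.49]
    = 0.914 × [1 + 0.77 × 0.49] = 0.914 × 1.3773 = 1.2589
E(R) = R_f + β_L × MRP = 2.41% + 1.2589 × 7.19% = 11.46%

11.46%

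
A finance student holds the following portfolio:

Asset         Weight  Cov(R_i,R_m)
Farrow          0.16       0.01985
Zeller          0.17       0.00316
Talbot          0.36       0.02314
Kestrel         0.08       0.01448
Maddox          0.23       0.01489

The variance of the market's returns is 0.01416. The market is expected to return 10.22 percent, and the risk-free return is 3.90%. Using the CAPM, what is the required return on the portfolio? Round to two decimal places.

β_Farrow = 0.01985 / 0.01416 = 1.4018
β_Zeller = 0.00316 / 0.01416 = 0.2232
β_Talbot = 0.02314 / 0.01416 = 1.6342
β_Kestrel = 0.01448 / 0.01416 = 1.0226
β_Maddox = 0.01489 / 0.01416 = 1.0516
β_P = Σ w_i β_i = 0.16×1.4018 + 0.17×0.2232 + 0.36×1.6342 + 0.08×1.0226 + 0.23×1.0516 = 1.1742
MRP = 10.22% − 3.90% = 6.32%
E(R_P) = R_f + β_P × MRP = 3.90% + 1.1742 × 6.32% = 11.32%

11.32%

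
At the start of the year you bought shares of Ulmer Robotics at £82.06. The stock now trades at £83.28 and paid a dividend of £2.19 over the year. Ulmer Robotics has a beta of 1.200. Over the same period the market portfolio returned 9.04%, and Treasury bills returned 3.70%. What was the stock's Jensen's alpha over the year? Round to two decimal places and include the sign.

Realised HPR = (P1 + D1 − P0) / P0 = (83.28 + 2.19 − 82.06) / 82.06 = 3.41 / 82.06 = 4.1555%
MRP = 9.04% − 3.70% = 5.34%
CAPM required = R_f + β·MRP = 3.70% + 1.200 × 5.34% = 10.10800%
α = realised − required = 4.1555% − 10.10800% = -5.95%

-5.95%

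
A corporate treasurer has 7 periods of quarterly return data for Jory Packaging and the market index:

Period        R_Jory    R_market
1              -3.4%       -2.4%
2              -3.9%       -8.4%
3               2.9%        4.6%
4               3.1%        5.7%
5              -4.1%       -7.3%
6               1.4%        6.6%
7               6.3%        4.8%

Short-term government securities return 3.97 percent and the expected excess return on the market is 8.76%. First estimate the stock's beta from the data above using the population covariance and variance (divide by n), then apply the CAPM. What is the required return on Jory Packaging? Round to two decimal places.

8.92%

Mean R_i = (-3.4 − 3.9 + 2.9 + 3.1 − 4.1 + 1.4 + 6.3) / 7 = 0.3286%
Mean R_m = (-2.4 − 8.4 + 4.6 + 5.7 − 7.3 + 6.6 + 4.8) / 7 = 0.5143%
Σ(R_i − R̄_i)(R_m − R̄_m) = 140.1571  ⇒  Cov = 140.1571 / 7 = 20.0224
Σ(R_m − R̄_m)² = 248.0086  ⇒  Var(R_m) = 248.0086 / 7 = 35.4298
β = Cov / Var(R_m) = 20.0224 / 35.4298 = 0.5651
E(R) = R_f + β × MRP = 3.97% + 0.5651 × 8.76% = 8.92%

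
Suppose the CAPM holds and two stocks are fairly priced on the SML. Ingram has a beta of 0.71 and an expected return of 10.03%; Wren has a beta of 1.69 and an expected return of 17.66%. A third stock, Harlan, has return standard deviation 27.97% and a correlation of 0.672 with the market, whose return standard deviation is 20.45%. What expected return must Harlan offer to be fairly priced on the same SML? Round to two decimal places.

11.66%

MRP = (17.66% − 10.03%) / (1.69 − 0.71) = 7.7857%
R_f = 10.03% − 0.71 × 7.7857% = 4.5022%
β_Harlan = ρ·σ_i/σ_m = 0.672 × 27.97 / 20.45 = 0.9191
E(R_Harlan) = R_f + β × MRP = 4.5022% + 0.9191 × 7.7857% = 11.66%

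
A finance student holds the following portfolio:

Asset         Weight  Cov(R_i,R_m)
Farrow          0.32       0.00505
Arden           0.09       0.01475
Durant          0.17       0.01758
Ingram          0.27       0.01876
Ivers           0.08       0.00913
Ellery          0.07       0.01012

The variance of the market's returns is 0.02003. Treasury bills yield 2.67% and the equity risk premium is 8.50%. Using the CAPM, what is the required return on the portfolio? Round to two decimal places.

β_Farrow = 0.00505 / 0.02003 = 0.2521
β_Arden = 0.01475 / 0.02003 = 0.7364
β_Durant = 0.01758 / 0.02003 = 0.8777
β_Ingram = 0.01876 / 0.02003 = 0.9366
β_Ivers = 0.00913 / 0.02003 = 0.4558
β_Ellery = 0.01012 / 0.02003 = 0.5052
β_P = Σ w_i β_i = 0.32×0.2521 + 0.09×0.7364 + 0.17×0.8777 + 0.27×0.9366 + 0.08×0.4558 + 0.07×0.5052 = 0.6209
E(R_P) = R_f + β_P × MRP = 2.67% + 0.6209 × 8.50% = 7.95%

7.95%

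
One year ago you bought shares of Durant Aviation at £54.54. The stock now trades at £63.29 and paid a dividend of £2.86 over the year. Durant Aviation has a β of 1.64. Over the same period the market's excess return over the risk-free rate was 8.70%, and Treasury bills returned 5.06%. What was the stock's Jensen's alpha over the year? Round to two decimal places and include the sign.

Realised HPR = (P1 + D1 − P0) / P0 = (63.29 + 2.86 − 54.54) / 54.54 = 11.61 / 54.54 = 21.2871%
CAPM required = R_f + β·MRP = 5.06% + 1.64 × 8.70% = 19.3280%
α = realised − required = 21.2871% − 19.3280% = +1.96%

+1.96%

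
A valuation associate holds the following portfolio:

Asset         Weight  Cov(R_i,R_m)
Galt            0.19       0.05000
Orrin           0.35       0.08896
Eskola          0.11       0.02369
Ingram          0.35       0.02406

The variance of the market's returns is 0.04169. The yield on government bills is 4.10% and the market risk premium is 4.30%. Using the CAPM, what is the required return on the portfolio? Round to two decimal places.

9.43%

β_Galt = 0.05000 / 0.04169 = 1.1993
β_Orrin = 0.08896 / 0.04169 = 2.1338
β_Eskola = 0.02369 / 0.04169 = 0.5682
β_Ingram = 0.02406 / 0.04169 = 0.5771
β_P = Σ w_i β_i = 0.19×1.1993 + 0.35×2.1338 + 0.11×0.5682 + 0.35×0.5771 = 1.2392
E(R_P) = R_f + β_P × MRP = 4.10% + 1.2392 × 4.30% = 9.43%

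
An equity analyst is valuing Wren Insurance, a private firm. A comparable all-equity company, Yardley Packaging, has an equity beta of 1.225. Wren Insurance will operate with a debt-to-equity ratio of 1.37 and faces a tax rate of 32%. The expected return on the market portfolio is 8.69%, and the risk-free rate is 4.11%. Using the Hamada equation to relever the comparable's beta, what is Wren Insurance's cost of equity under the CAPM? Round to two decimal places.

14.95%

β_L = β_U × [1 + (1 − t)(D/E)] = 1.225 × [1 + (1 − 0.32) × 1.37]
    = 1.225 × [1 + 0.68 × 1.37] = 1.225 × 1.9316 = 2.3662
MRP = 8.69% − 4.11% = 4.58%
E(R) = R_f + β_L × MRP = 4.11% + 2.3662 × 4.58% = 14.95%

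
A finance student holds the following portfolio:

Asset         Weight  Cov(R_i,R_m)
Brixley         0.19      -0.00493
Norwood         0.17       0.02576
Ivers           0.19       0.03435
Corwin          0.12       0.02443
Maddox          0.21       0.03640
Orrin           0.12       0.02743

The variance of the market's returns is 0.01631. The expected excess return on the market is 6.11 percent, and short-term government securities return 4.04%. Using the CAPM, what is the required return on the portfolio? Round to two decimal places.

β_Brixley = -0.00493 / 0.01631 = -0.3023
β_Norwood = 0.02576 / 0.01631 = 1.5794
β_Ivers = 0.03435 / 0.01631 = 2.1061
β_Corwin = 0.02443 / 0.01631 = 1.4979
β_Maddox = 0.03640 / 0.01631 = 2.2318
β_Orrin = 0.02743 / 0.01631 = 1.6818
β_P = Σ w_i β_i = 0.19×-0.3023 + 0.17×1.5794 + 0.19×2.1061 + 0.12×1.4979 + 0.21×2.2318 + 0.12×1.6818 = 1.4615
E(R_P) = R_f + β_P × MRP = 4.04% + 1.4615 × 6.11% = 12.97%

12.97%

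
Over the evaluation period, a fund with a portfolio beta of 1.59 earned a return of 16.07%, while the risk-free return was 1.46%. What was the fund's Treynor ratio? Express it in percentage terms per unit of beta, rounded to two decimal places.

Treynor = (R_P − R_f) / β_P = (16.07% − 1.46%) / 1.5900 = 14.61% / 1.5900 = 9.19%

9.19%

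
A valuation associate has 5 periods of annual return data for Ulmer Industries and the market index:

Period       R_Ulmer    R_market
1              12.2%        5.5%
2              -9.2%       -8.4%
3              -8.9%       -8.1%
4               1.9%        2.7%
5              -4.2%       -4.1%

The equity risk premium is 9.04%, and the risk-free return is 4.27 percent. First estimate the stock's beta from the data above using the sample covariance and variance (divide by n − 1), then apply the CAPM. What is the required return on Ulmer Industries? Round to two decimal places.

16.63%

Mean R_i = (12.2 − 9.2 − 8.9 + 1.9 − 4.2) / 5 = -1.6400%
Mean R_m = (5.5 − 8.4 − 8.1 + 2.7 − 4.1) / 5 = -2.4800%
Σ(R_i − R̄_i)(R_m − R̄_m) = 218.4840  ⇒  Cov = 218.4840 / 4 = 54.6210
Σ(R_m − R̄_m)² = 159.7680  ⇒  Var(R_m) = 159.7680 / 4 = 39.9420
β = Cov / Var(R_m) = 54.6210 / 39.9420 = 1.3675
E(R) = R_f + β × MRP = 4.27% + 1.3675 × 9.04% = 16.63%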